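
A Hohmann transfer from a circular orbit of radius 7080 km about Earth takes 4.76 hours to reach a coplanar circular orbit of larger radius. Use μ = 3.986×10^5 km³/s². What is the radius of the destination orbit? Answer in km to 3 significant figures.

r₂ = 38500 km

Transfer time t = 4.76 hours = 17136 s, and t = π√(a_t³/μ).
So a_t = (μ t²/π²)^(1/3) = (3.986×10^5 × (17136)² / π²)^(1/3) = 22804 km.
Since a_t = (r₁ + r₂)/2, r₂ = 2a_t − r₁ = 2×22804 − 7080 = 38528 km.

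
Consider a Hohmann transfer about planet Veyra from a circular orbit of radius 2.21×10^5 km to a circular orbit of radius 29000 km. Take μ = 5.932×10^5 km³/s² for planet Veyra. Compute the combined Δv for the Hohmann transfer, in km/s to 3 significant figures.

Δv = 2.34 km/s

Semi-major axis of the transfer orbit: a_t = (2.210×10^5 + 29000)/2 = 1.250×10^5 km.
Circular speed at r₁: v₁ = √(μ/r₁) = √(5.932×10^5/2.210×10^5) = 1.6383 km/s.
Transfer-orbit speed at r₁ (vis-viva): v_a = √[μ(2/r₁ − 1/a_t)] = 0.78913 km/s.
First burn Δv₁ = |v_a − v₁| = 0.8492 km/s.
At r₂, v₂ = √(μ/r₂) = 4.523 km/s.
Transfer-orbit speed at r₂: v_p = √[μ(2/r₂ − 1/a_t)] = 6.014 km/s.
Second burn Δv₂ = |v₂ − v_p| = 1.491 km/s.
Δv = Δv₁ + Δv₂ = 0.8492 + 1.491 = 2.340 km/s.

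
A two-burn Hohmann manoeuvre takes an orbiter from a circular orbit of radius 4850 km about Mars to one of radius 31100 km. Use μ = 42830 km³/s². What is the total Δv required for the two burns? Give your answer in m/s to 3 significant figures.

Δv = 1500 m/s

The Hohmann ellipse has a_t = (r₁ + r₂)/2 = 17975 km.
Circular speed at r₁: v₁ = √(μ/r₁) = √(42830/4850) = 2.97169 km/s.
On the transfer ellipse at r₁, vis-viva equation gives v_p = √[μ(2/r₁ − 1/a_t)] = 3.90885 km/s.
First burn Δv₁ = |v_p − v₁| = 0.9372 km/s.
Circular speed at r₂: v₂ = √(μ/r₂) = 1.1735 km/s.
Transfer-orbit speed at r₂: v_a = √[μ(2/r₂ − 1/a_t)] = 0.60958 km/s.
Second burn Δv₂ = |v₂ − v_a| = 0.5639 km/s.
Total Δv = Δv₁ + Δv₂ = 1.501 km/s.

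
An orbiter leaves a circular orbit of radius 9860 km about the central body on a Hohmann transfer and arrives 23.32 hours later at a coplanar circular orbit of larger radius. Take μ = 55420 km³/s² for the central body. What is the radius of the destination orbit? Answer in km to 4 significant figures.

Transfer time t = 23.32 hours = 83952 s, and t = π√(a_t³/μ).
So a_t = (μ t²/π²)^(1/3) = (55420 × (83952)² / π²)^(1/3) = 34078 km.
Since a_t = (r₁ + r₂)/2, r₂ = 2a_t − r₁ = 2×34078 − 9860 = 58296 km.

r₂ = 58300 km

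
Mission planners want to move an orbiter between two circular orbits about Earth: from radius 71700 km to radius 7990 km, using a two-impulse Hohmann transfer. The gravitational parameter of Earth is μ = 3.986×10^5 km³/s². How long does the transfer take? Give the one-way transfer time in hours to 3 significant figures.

t = 11.0 hours

Semi-major axis of the transfer orbit: a_t = (71700 + 7990)/2 = 39845 km.
Half the transfer-orbit period gives t = π√(a_t³/μ) = 39580 s.
Converting: 39580 s ÷ 3600 s/hour = 11.0 hours.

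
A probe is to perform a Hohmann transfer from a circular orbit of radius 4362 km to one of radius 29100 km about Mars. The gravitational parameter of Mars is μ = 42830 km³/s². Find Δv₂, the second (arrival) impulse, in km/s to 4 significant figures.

Δv₂ = 0.5937 km/s

The Hohmann ellipse has a_t = (r₁ + r₂)/2 = 16731 km.
On the circular orbit at r = 29100 km, v_c = √(μ/r) = 1.21319 km/s.
Vis-viva on the transfer ellipse at r = 29100 km gives v_t = √[μ(2/r − 1/a_t)] = 0.619455 km/s.
Δv₂ = |v_t − v_c| = |0.619455 − 1.21319| = 0.5937 km/s.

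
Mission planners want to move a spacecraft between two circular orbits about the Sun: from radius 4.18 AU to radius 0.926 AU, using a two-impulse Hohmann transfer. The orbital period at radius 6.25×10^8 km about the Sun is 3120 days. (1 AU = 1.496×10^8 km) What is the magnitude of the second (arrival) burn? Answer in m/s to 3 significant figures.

From Kepler's third law T² = 4π²r³/μ at r = 6.25×10^8 km, T = 3120 days = 3120 × 86400 s = 2.69568×10^8 s: μ = 4π²r³/T² = 1.32637×10^11 km³/s².
In km: r₁ = 4.18 × 1.496×10^8 = 6.25328×10^8 km; r₂ = 0.926 × 1.496×10^8 = 1.385296×10^8 km.
Semi-major axis of the transfer orbit: a_t = (6.25328×10^8 + 1.385296×10^8)/2 = 3.819288×10^8 km.
Circular speed at r = 1.385296×10^8 km: v_c = √(μ/r) = 30.9428 km/s.
Vis-viva on the transfer ellipse at r = 1.385296×10^8 km gives v_t = √[μ(2/r − 1/a_t)] = 39.5934 km/s.
Δv₂ = |v_t − v_c| = |39.5934 − 30.9428| = 8.651 km/s.

Δv₂ = 8650 m/s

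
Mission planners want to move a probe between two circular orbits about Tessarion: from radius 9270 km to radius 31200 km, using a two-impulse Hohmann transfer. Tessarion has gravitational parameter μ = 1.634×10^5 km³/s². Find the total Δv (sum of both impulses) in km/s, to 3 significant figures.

Δv = 1.75 km/s

Semi-major axis of the transfer orbit: a_t = (9270 + 31200)/2 = 20235 km.
Circular speed at r₁: v₁ = √(μ/r₁) = √(1.634×10^5/9270) = 4.1984 km/s.
On the transfer ellipse at r₁, v² = μ(2/r − 1/a) gives v_p = √[μ(2/r₁ − 1/a_t)] = 5.2133 km/s.
First burn Δv₁ = |v_p − v₁| = 1.0149 km/s.
Circular speed at r₂: v₂ = √(μ/r₂) = 2.28849 km/s.
Transfer-orbit speed at r₂: v_a = √[μ(2/r₂ − 1/a_t)] = 1.54895 km/s.
Second burn Δv₂ = |v₂ − v_a| = 0.73954 km/s.
Total Δv = Δv₁ + Δv₂ = 1.754 km/s.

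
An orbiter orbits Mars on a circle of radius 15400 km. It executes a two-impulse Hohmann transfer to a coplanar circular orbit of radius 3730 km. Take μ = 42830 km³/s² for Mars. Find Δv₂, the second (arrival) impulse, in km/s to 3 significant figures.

The Hohmann ellipse has a_t = (r₁ + r₂)/2 = 9565 km.
On the circular orbit at r = 3730 km, v_c = √(μ/r) = 3.3886 km/s.
Vis-viva on the transfer ellipse at r = 3730 km gives v_t = √[μ(2/r − 1/a_t)] = 4.2997 km/s.
Δv₂ = |v_t − v_c| = |4.2997 − 3.3886| = 0.9111 km/s.

Δv₂ = 0.911 km/s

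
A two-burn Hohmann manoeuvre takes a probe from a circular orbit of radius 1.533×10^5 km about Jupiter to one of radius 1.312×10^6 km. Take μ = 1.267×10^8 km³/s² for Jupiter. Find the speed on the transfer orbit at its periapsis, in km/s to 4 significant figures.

Transfer-ellipse semi-major axis a_t = (r₁ + r₂)/2 = (1.533×10^5 + 1.312×10^6)/2 = 7.3265×10^5 km.
The periapsis of the transfer ellipse is at r = 1.533×10^5 km.
Vis-viva: v = √[μ(2/r − 1/a_t)] = √[1.267×10^8 × (2/1.533×10^5 − 1/7.3265×10^5)] = 38.47 km/s.

v = 38.47 km/s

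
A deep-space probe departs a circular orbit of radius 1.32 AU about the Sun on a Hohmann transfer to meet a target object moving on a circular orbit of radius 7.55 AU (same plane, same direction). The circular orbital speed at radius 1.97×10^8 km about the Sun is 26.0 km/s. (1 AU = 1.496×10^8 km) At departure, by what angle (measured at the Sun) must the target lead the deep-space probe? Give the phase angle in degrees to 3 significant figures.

From the circular-orbit relation v² = μ/r at r = 1.97×10^8 km: μ = v²r = (26.0)² × 1.97×10^8 = 1.33172×10^11 km³/s².
In km: r₁ = 1.32 × 1.496×10^8 = 1.97472×10^8 km; r₂ = 7.55 × 1.496×10^8 = 1.12948×10^9 km.
Semi-major axis of the transfer orbit: a_t = (1.97472×10^8 + 1.12948×10^9)/2 = 6.63476×10^8 km.
Transfer time t = π√(a_t³/μ) = 1.4712×10^8 s.
Target angular speed ω₂ = √(μ/r₂³) = 9.6137×10^-9 rad/s.
Angle swept by the target during transfer: ω₂·t = 1.4144 rad = 81.04°.
Arrival is 180° from departure on the ellipse, so φ = 180° − 81.04° = 99.0°.

φ = 99.0°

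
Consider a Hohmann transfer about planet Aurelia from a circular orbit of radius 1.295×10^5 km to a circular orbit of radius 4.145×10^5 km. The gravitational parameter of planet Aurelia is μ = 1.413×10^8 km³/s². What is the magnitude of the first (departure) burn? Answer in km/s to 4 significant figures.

Transfer-ellipse semi-major axis a_t = (r₁ + r₂)/2 = (1.295×10^5 + 4.145×10^5)/2 = 2.720×10^5 km.
Circular speed at r = 1.295×10^5 km: v_c = √(μ/r) = 33.032 km/s.
Transfer-orbit speed at the same r (vis-viva, a = a_t): v_t = √[μ(2/r − 1/a_t)] = 40.777 km/s.
Δv₁ = |v_t − v_c| = |40.777 − 33.032| = 7.745 km/s.

Δv₁ = 7.745 km/s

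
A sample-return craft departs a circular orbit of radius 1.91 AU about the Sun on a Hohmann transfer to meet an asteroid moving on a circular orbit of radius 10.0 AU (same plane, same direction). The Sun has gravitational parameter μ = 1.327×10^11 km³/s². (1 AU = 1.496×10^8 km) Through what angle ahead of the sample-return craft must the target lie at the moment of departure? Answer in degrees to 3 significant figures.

In km: r₁ = 1.91 × 1.496×10^8 = 2.85736×10^8 km; r₂ = 10.0 × 1.496×10^8 = 1.496×10^9 km.
Semi-major axis of the transfer orbit: a_t = (2.85736×10^8 + 1.496×10^9)/2 = 8.90868×10^8 km.
The half-period of the transfer ellipse is t = π√(a_t³/μ) = 2.293×10^8 s.
Target angular speed ω₂ = √(μ/r₂³) = 6.296×10^-9 rad/s.
Angle swept by the target during transfer: ω₂·t = 1.4437 rad = 82.72°.
The sample-return craft traverses 180° on the transfer ellipse, so the target must lead by 180° − 82.72° = 97.3°.

φ = 97.3°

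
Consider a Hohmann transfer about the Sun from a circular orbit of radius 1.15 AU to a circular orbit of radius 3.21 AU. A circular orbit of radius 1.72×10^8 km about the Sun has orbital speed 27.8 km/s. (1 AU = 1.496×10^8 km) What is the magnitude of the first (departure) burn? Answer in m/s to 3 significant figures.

Δv₁ = 5930 m/s

From the circular-orbit relation v² = μ/r at r = 1.72×10^8 km: μ = v²r = (27.8)² × 1.72×10^8 = 1.32928×10^11 km³/s².
In km: r₁ = 1.15 × 1.496×10^8 = 1.7204×10^8 km; r₂ = 3.21 × 1.496×10^8 = 4.80216×10^8 km.
Transfer-ellipse semi-major axis a_t = (r₁ + r₂)/2 = (1.7204×10^8 + 4.80216×10^8)/2 = 3.26128×10^8 km.
Circular speed at r = 1.7204×10^8 km: v_c = √(μ/r) = 27.797 km/s.
Vis-viva on the transfer ellipse at r = 1.7204×10^8 km gives v_t = √[μ(2/r − 1/a_t)] = 33.730 km/s.
Δv₁ = |v_t − v_c| = |33.730 − 27.797| = 5.933 km/s.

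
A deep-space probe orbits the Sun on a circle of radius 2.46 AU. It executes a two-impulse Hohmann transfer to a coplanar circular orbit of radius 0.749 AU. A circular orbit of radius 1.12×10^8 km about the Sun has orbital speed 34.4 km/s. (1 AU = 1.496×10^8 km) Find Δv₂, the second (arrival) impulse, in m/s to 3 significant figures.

Δv₂ = 8190 m/s

From the circular-orbit relation v² = μ/r at r = 1.12×10^8 km: μ = v²r = (34.4)² × 1.12×10^8 = 1.32536×10^11 km³/s².
In km: r₁ = 2.46 × 1.496×10^8 = 3.68016×10^8 km; r₂ = 0.749 × 1.496×10^8 = 1.120504×10^8 km.
The Hohmann ellipse has a_t = (r₁ + r₂)/2 = 2.400332×10^8 km.
Circular speed at r = 1.120504×10^8 km: v_c = √(μ/r) = 34.392 km/s.
Vis-viva on the transfer ellipse at r = 1.120504×10^8 km gives v_t = √[μ(2/r − 1/a_t)] = 42.585 km/s.
Δv₂ = |v_t − v_c| = |42.585 − 34.392| = 8.193 km/s.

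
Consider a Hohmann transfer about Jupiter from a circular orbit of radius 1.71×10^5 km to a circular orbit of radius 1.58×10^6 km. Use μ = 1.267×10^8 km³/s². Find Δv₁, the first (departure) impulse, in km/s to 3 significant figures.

Δv₁ = 9.35 km/s

The Hohmann ellipse has a_t = (r₁ + r₂)/2 = 8.755×10^5 km.
On the circular orbit at r = 1.710×10^5 km, v_c = √(μ/r) = 27.220 km/s.
Transfer-orbit speed at the same r (vis-viva, a = a_t): v_t = √[μ(2/r − 1/a_t)] = 36.567 km/s.
Δv₁ = |v_t − v_c| = |36.567 − 27.220| = 9.347 km/s.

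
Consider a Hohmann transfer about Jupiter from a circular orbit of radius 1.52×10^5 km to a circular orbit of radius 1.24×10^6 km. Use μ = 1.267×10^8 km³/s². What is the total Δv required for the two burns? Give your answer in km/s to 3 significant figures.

Transfer-ellipse semi-major axis a_t = (r₁ + r₂)/2 = (1.520×10^5 + 1.240×10^6)/2 = 6.960×10^5 km.
At r₁ the circular-orbit speed is v₁ = √(μ/r₁) = 28.8713 km/s.
On the transfer ellipse at r₁, vis-viva gives v_p = √[μ(2/r₁ − 1/a_t)] = 38.5365 km/s.
First burn Δv₁ = |v_p − v₁| = 9.665 km/s.
At r₂, v₂ = √(μ/r₂) = 10.108 km/s.
Transfer-orbit speed at r₂: v_a = √[μ(2/r₂ − 1/a_t)] = 4.7238 km/s.
Second burn Δv₂ = |v₂ − v_a| = 5.384 km/s.
Total Δv = Δv₁ + Δv₂ = 15.05 km/s.

Δv = 15.0 km/s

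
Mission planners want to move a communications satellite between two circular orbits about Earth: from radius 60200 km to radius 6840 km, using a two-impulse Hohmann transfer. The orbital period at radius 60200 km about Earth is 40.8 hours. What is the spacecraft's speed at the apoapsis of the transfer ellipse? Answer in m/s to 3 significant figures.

v = 1160 m/s

From Kepler's third law T² = 4π²r³/μ at r = 60200 km, T = 40.8 hours = 40.8 × 3600 s = 1.4688×10^5 s: μ = 4π²r³/T² = 3.99231×10^5 km³/s².
Semi-major axis of the transfer orbit: a_t = (60200 + 6840)/2 = 33520 km.
The apoapsis of the transfer ellipse is at r = 60200 km.
From the vis-viva equation, v = √[μ(2/r − 1/a_t)] = 1.163 km/s.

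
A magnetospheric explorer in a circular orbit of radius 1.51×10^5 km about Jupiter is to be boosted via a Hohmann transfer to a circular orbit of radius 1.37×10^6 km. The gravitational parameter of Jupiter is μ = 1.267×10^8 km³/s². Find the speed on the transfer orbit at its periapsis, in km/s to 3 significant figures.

v = 38.9 km/s

Transfer-ellipse semi-major axis a_t = (r₁ + r₂)/2 = (1.510×10^5 + 1.370×10^6)/2 = 7.605×10^5 km.
The periapsis of the transfer ellipse is at r = 1.510×10^5 km.
Vis-viva: v = √[μ(2/r − 1/a_t)] = √[1.267×10^8 × (2/1.510×10^5 − 1/7.605×10^5)] = 38.88 km/s.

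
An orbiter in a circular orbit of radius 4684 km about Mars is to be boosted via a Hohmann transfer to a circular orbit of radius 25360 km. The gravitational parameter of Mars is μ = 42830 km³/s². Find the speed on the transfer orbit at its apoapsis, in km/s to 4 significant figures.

The Hohmann ellipse has a_t = (r₁ + r₂)/2 = 15022 km.
The apoapsis of the transfer ellipse is at r = 25360 km.
From the vis-viva equation, v = √[μ(2/r − 1/a_t)] = 0.7257 km/s.

v = 0.7257 km/s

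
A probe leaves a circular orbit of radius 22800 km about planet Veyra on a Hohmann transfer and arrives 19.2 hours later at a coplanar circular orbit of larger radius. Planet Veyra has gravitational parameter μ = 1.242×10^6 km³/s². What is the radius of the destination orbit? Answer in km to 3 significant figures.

Transfer time t = 19.2 hours = 69120 s, and t = π√(a_t³/μ).
So a_t = (μ t²/π²)^(1/3) = (1.242×10^6 × (69120)² / π²)^(1/3) = 84400 km.
Since a_t = (r₁ + r₂)/2, r₂ = 2a_t − r₁ = 2×84400 − 22800 = 1.460×10^5 km.

r₂ = 1.46×10^5 km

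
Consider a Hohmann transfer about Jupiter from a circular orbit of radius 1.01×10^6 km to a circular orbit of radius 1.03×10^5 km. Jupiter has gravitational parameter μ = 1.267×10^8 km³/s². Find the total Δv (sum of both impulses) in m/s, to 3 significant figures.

Semi-major axis of the transfer orbit: a_t = (1.010×10^6 + 1.030×10^5)/2 = 5.565×10^5 km.
Circular speed at r₁: v₁ = √(μ/r₁) = √(1.267×10^8/1.010×10^6) = 11.2002 km/s.
Transfer-orbit speed at r₁ (v² = μ(2/r − 1/a)): v_a = √[μ(2/r₁ − 1/a_t)] = 4.81852 km/s.
First burn Δv₁ = |v_a − v₁| = 6.382 km/s.
At r₂, v₂ = √(μ/r₂) = 35.07 km/s.
Transfer-orbit speed at r₂: v_p = √[μ(2/r₂ − 1/a_t)] = 47.25 km/s.
Second burn Δv₂ = |v₂ − v_p| = 12.18 km/s.
Total Δv = Δv₁ + Δv₂ = 18.56 km/s.

Δv = 18600 m/s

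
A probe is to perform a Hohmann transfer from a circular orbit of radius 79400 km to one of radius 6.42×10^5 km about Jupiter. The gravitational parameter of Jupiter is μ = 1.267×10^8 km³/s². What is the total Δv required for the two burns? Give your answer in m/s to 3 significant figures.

Δv = 20800 m/s

Transfer-ellipse semi-major axis a_t = (r₁ + r₂)/2 = (79400 + 6.420×10^5)/2 = 3.607×10^5 km.
Circular speed at r₁: v₁ = √(μ/r₁) = √(1.267×10^8/79400) = 39.946 km/s.
Transfer-orbit speed at r₁ (vis-viva): v_p = √[μ(2/r₁ − 1/a_t)] = 53.293 km/s.
First burn Δv₁ = |v_p − v₁| = 13.347 km/s.
Circular speed at r₂: v₂ = √(μ/r₂) = 14.0482 km/s.
Transfer-orbit speed at r₂: v_a = √[μ(2/r₂ − 1/a_t)] = 6.59110 km/s.
Second burn Δv₂ = |v₂ − v_a| = 7.4571 km/s.
Total Δv = Δv₁ + Δv₂ = 20.80 km/s.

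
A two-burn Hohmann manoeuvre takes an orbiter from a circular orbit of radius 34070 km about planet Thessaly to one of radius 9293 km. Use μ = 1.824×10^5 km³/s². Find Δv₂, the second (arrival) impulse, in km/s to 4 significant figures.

Semi-major axis of the transfer orbit: a_t = (34070 + 9293)/2 = 21681.5 km.
On the circular orbit at r = 9293 km, v_c = √(μ/r) = 4.4303 km/s.
Transfer-orbit speed at the same r (vis-viva, a = a_t): v_t = √[μ(2/r − 1/a_t)] = 5.5536 km/s.
Δv₂ = |v_t − v_c| = |5.5536 − 4.4303| = 1.123 km/s.

Δv₂ = 1.123 km/s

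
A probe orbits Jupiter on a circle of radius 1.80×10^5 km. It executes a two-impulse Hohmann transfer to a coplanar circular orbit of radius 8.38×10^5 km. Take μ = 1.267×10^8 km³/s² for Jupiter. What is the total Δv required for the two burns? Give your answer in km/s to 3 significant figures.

Δv = 12.5 km/s

Transfer-ellipse semi-major axis a_t = (r₁ + r₂)/2 = (1.800×10^5 + 8.380×10^5)/2 = 5.090×10^5 km.
At r₁ the circular-orbit speed is v₁ = √(μ/r₁) = 26.5309 km/s.
Transfer-orbit speed at r₁ (v² = μ(2/r − 1/a)): v_p = √[μ(2/r₁ − 1/a_t)] = 34.0420 km/s.
First burn Δv₁ = |v_p − v₁| = 7.51110 km/s.
At r₂, v₂ = √(μ/r₂) = 12.29607 km/s.
Transfer-orbit speed at r₂: v_a = √[μ(2/r₂ − 1/a_t)] = 7.312126 km/s.
Second burn Δv₂ = |v₂ − v_a| = 4.98394 km/s.
Δv = Δv₁ + Δv₂ = 7.51110 + 4.98394 = 12.50 km/s.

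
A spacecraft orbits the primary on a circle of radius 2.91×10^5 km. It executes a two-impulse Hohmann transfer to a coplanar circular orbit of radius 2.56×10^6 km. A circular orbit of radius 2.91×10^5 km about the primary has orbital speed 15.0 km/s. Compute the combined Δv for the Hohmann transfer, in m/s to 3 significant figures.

Δv = 7870 m/s

From the circular-orbit relation v² = μ/r at r = 2.91×10^5 km: μ = v²r = (15.0)² × 2.91×10^5 = 6.54750×10^7 km³/s².
Transfer-ellipse semi-major axis a_t = (r₁ + r₂)/2 = (2.910×10^5 + 2.560×10^6)/2 = 1.4255×10^6 km.
Circular speed at r₁: v₁ = √(μ/r₁) = √(6.54750×10^7/2.910×10^5) = 15.0000 km/s.
On the transfer ellipse at r₁, v² = μ(2/r − 1/a) gives v_p = √[μ(2/r₁ − 1/a_t)] = 20.1015 km/s.
First burn Δv₁ = |v_p − v₁| = 5.1015 km/s.
Circular speed at r₂: v₂ = √(μ/r₂) = 5.0573 km/s.
Transfer-orbit speed at r₂: v_a = √[μ(2/r₂ − 1/a_t)] = 2.2850 km/s.
Second burn Δv₂ = |v₂ − v_a| = 2.7723 km/s.
Total Δv = Δv₁ + Δv₂ = 7.874 km/s.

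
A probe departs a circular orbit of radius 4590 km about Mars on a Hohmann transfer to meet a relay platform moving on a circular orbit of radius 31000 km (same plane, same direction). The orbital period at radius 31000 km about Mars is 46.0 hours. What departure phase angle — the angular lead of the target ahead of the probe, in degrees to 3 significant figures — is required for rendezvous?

φ = 102°

From Kepler's third law T² = 4π²r³/μ at r = 31000 km, T = 46.0 hours = 46.0 × 3600 s = 1.656×10^5 s: μ = 4π²r³/T² = 42886.9 km³/s².
Semi-major axis of the transfer orbit: a_t = (4590 + 31000)/2 = 17795 km.
The half-period of the transfer ellipse is t = π√(a_t³/μ) = 36011 s.
The target's mean motion on its circular orbit is ω₂ = √(μ/r₂³) = 3.7942×10^-5 rad/s.
Angle swept by the target during transfer: ω₂·t = 1.3663 rad = 78.28°.
Arrival is 180° from departure on the ellipse, so φ = 180° − 78.28° = 102°.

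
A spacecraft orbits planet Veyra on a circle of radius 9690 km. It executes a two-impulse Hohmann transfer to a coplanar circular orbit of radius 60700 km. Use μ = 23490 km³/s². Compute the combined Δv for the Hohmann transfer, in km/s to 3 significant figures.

Δv = 0.783 km/s

The Hohmann ellipse has a_t = (r₁ + r₂)/2 = 35195 km.
At r₁ the circular-orbit speed is v₁ = √(μ/r₁) = 1.55697 km/s.
Transfer-orbit speed at r₁ (v² = μ(2/r − 1/a)): v_p = √[μ(2/r₁ − 1/a_t)] = 2.04472 km/s.
First burn Δv₁ = |v_p − v₁| = 0.48775 km/s.
Circular speed at r₂: v₂ = √(μ/r₂) = 0.62208 km/s.
Transfer-orbit speed at r₂: v_a = √[μ(2/r₂ − 1/a_t)] = 0.32641 km/s.
Second burn Δv₂ = |v₂ − v_a| = 0.29567 km/s.
Total Δv = Δv₁ + Δv₂ = 0.7834 km/s.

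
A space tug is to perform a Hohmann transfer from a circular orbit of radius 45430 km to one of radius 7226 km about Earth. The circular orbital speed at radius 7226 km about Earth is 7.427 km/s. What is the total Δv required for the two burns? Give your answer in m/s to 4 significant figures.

Δv = 3739 m/s

From the circular-orbit relation v² = μ/r at r = 7226 km: μ = v²r = (7.427)² × 7226 = 3.98589×10^5 km³/s².
Semi-major axis of the transfer orbit: a_t = (45430 + 7226)/2 = 26328 km.
At r₁ the circular-orbit speed is v₁ = √(μ/r₁) = 2.962 km/s.
Transfer-orbit speed at r₁ (vis-viva): v_a = √[μ(2/r₁ − 1/a_t)] = 1.552 km/s.
First burn Δv₁ = |v_a − v₁| = 1.410 km/s.
Circular speed at r₂: v₂ = √(μ/r₂) = 7.427 km/s.
Transfer-orbit speed at r₂: v_p = √[μ(2/r₂ − 1/a_t)] = 9.756 km/s.
Second burn Δv₂ = |v₂ − v_p| = 2.329 km/s.
Δv = Δv₁ + Δv₂ = 1.410 + 2.329 = 3.739 km/s.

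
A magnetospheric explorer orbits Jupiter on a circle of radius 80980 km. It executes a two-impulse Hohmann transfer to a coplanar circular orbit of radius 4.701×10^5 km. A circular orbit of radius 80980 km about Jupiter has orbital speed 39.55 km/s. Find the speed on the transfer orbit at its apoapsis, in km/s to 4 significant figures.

v = 8.899 km/s

From the circular-orbit relation v² = μ/r at r = 80980 km: μ = v²r = (39.55)² × 80980 = 1.26669×10^8 km³/s².
Semi-major axis of the transfer orbit: a_t = (80980 + 4.701×10^5)/2 = 2.7554×10^5 km.
At apoapsis, r = 4.701×10^5 km.
Vis-viva: v = √[μ(2/r − 1/a_t)] = √[1.26669×10^8 × (2/4.701×10^5 − 1/2.7554×10^5)] = 8.899 km/s.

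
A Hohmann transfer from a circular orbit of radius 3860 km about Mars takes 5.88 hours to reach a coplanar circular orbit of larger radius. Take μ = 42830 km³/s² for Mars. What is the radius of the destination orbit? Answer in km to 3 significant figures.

r₂ = 21100 km

Transfer time t = 5.88 hours = 21168 s, and t = π√(a_t³/μ).
So a_t = (μ t²/π²)^(1/3) = (42830 × (21168)² / π²)^(1/3) = 12482 km.
Since a_t = (r₁ + r₂)/2, r₂ = 2a_t − r₁ = 2×12482 − 3860 = 21104 km.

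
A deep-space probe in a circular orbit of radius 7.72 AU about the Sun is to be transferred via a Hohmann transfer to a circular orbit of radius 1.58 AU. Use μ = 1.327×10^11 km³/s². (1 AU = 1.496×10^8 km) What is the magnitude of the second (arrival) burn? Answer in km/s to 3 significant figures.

In km: r₁ = 7.72 × 1.496×10^8 = 1.154912×10^9 km; r₂ = 1.58 × 1.496×10^8 = 2.36368×10^8 km.
Semi-major axis of the transfer orbit: a_t = (1.154912×10^9 + 2.36368×10^8)/2 = 6.9564×10^8 km.
On the circular orbit at r = 2.36368×10^8 km, v_c = √(μ/r) = 23.694 km/s.
Transfer-orbit speed at the same r (vis-viva, a = a_t): v_t = √[μ(2/r − 1/a_t)] = 30.530 km/s.
Δv₂ = |v_t − v_c| = |30.530 − 23.694| = 6.836 km/s.

Δv₂ = 6.84 km/s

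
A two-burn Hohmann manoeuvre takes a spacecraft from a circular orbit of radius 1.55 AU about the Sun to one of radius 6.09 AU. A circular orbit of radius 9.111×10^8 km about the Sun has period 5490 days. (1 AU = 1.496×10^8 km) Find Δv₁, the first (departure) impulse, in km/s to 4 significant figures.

From Kepler's third law T² = 4π²r³/μ at r = 9.111×10^8 km, T = 5490 days = 5490 × 86400 s = 4.74336×10^8 s: μ = 4π²r³/T² = 1.32705×10^11 km³/s².
In km: r₁ = 1.55 × 1.496×10^8 = 2.3188×10^8 km; r₂ = 6.09 × 1.496×10^8 = 9.11064×10^8 km.
Semi-major axis of the transfer orbit: a_t = (2.3188×10^8 + 9.11064×10^8)/2 = 5.71472×10^8 km.
On the circular orbit at r = 2.3188×10^8 km, v_c = √(μ/r) = 23.923 km/s.
Transfer-orbit speed at the same r (vis-viva, a = a_t): v_t = √[μ(2/r − 1/a_t)] = 30.206 km/s.
Δv₁ = |v_t − v_c| = |30.206 − 23.923| = 6.283 km/s.

Δv₁ = 6.283 km/s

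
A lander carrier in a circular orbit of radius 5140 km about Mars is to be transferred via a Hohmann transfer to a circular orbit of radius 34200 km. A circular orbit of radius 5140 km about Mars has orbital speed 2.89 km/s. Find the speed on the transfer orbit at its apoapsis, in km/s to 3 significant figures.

v = 0.573 km/s

From the circular-orbit relation v² = μ/r at r = 5140 km: μ = v²r = (2.89)² × 5140 = 42929.8 km³/s².
The Hohmann ellipse has a_t = (r₁ + r₂)/2 = 19670 km.
At apoapsis, r = 34200 km.
From the vis-viva equation, v = √[μ(2/r − 1/a_t)] = 0.5727 km/s.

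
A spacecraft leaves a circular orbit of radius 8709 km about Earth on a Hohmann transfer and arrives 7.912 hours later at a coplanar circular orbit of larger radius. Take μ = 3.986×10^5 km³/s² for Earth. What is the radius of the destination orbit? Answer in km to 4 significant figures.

r₂ = 55290 km

Transfer time t = 7.912 hours = 28483.2 s, and t = π√(a_t³/μ).
So a_t = (μ t²/π²)^(1/3) = (3.986×10^5 × (28483.2)² / π²)^(1/3) = 31999 km.
Since a_t = (r₁ + r₂)/2, r₂ = 2a_t − r₁ = 2×31999 − 8709 = 55289 km.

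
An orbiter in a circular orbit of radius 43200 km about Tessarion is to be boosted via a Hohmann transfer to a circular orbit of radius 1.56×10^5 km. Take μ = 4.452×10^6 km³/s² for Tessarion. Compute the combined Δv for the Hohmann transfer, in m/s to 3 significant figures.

Transfer-ellipse semi-major axis a_t = (r₁ + r₂)/2 = (43200 + 1.560×10^5)/2 = 99600 km.
Circular speed at r₁: v₁ = √(μ/r₁) = √(4.452×10^6/43200) = 10.152 km/s.
On the transfer ellipse at r₁, vis-viva gives v_p = √[μ(2/r₁ − 1/a_t)] = 12.705 km/s.
First burn Δv₁ = |v_p − v₁| = 2.553 km/s.
At r₂, v₂ = √(μ/r₂) = 5.342 km/s.
Transfer-orbit speed at r₂: v_a = √[μ(2/r₂ − 1/a_t)] = 3.518 km/s.
Second burn Δv₂ = |v₂ − v_a| = 1.824 km/s.
Δv = Δv₁ + Δv₂ = 2.553 + 1.824 = 4.377 km/s.

Δv = 4380 m/s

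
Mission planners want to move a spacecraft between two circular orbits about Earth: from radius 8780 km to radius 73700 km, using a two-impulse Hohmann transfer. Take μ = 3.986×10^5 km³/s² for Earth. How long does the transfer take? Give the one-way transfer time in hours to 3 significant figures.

t = 11.6 hours

Semi-major axis of the transfer orbit: a_t = (8780 + 73700)/2 = 41240 km.
Transfer time t = π√(a_t³/μ) = π√((41240)³ / 3.986×10^5) = 41670 s.
Converting: 41670 s ÷ 3600 s/hour = 11.6 hours.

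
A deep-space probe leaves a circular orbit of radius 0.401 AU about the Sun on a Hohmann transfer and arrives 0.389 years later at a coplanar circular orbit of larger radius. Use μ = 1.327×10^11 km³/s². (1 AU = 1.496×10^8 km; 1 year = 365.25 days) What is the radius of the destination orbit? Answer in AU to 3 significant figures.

r₂ = 1.29 AU

In km: r₁ = 0.401 × 1.496×10^8 = 5.99896×10^7 km.
Transfer time t = 0.389 years × 365.25 × 86400 s = 1.22759064×10^7 s, and t = π√(a_t³/μ).
So a_t = (μ t²/π²)^(1/3) = (1.327×10^11 × (1.22759064×10^7)² / π²)^(1/3) = 1.2654×10^8 km.
Since a_t = (r₁ + r₂)/2, r₂ = 2a_t − r₁ = 2×1.2654×10^8 − 5.99896×10^7 = 1.930904×10^8 km.
In AU: r₂ = 1.930904×10^8 / 1.496×10^8 = 1.29 AU.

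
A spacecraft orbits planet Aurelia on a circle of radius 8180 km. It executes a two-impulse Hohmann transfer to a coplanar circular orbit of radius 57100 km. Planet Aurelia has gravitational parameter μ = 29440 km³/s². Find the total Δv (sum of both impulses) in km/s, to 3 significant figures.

The Hohmann ellipse has a_t = (r₁ + r₂)/2 = 32640 km.
Circular speed at r₁: v₁ = √(μ/r₁) = √(29440/8180) = 1.8971 km/s.
On the transfer ellipse at r₁, v² = μ(2/r − 1/a) gives v_p = √[μ(2/r₁ − 1/a_t)] = 2.5092 km/s.
First burn Δv₁ = |v_p − v₁| = 0.6121 km/s.
At r₂, v₂ = √(μ/r₂) = 0.71804 km/s.
Transfer-orbit speed at r₂: v_a = √[μ(2/r₂ − 1/a_t)] = 0.35946 km/s.
Second burn Δv₂ = |v₂ − v_a| = 0.3586 km/s.
Δv = Δv₁ + Δv₂ = 0.6121 + 0.3586 = 0.9707 km/s.

Δv = 0.971 km/s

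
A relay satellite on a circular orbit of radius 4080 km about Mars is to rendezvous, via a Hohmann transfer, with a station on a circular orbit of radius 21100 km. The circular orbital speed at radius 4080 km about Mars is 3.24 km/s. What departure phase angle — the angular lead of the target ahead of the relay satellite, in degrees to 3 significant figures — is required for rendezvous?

φ = 97.0°

From the circular-orbit relation v² = μ/r at r = 4080 km: μ = v²r = (3.24)² × 4080 = 42830.2 km³/s².
The Hohmann ellipse has a_t = (r₁ + r₂)/2 = 12590 km.
Transfer time t = π√(a_t³/μ) = 21440 s.
The target's mean motion on its circular orbit is ω₂ = √(μ/r₂³) = 6.752×10^-5 rad/s.
Angle swept by the target during transfer: ω₂·t = 1.448 rad = 82.96°.
Arrival is 180° from departure on the ellipse, so φ = 180° − 82.96° = 97.0°.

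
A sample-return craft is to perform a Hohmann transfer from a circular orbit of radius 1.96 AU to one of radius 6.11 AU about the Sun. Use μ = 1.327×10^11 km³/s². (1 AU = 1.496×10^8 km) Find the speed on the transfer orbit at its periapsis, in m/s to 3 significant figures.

In km: r₁ = 1.96 × 1.496×10^8 = 2.93216×10^8 km; r₂ = 6.11 × 1.496×10^8 = 9.14056×10^8 km.
The Hohmann ellipse has a_t = (r₁ + r₂)/2 = 6.03636×10^8 km.
The periapsis of the transfer ellipse is at r = 2.93216×10^8 km.
Applying v² = μ(2/r − 1/a_t): v = 26.18 km/s.

v = 26200 m/s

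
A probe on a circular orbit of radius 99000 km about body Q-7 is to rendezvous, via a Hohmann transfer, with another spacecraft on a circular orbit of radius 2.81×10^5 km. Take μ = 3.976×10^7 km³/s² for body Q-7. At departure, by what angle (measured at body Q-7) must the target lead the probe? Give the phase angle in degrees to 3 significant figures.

The Hohmann ellipse has a_t = (r₁ + r₂)/2 = 1.900×10^5 km.
The half-period of the transfer ellipse is t = π√(a_t³/μ) = 41260 s.
The target's mean motion on its circular orbit is ω₂ = √(μ/r₂³) = 4.233×10^-5 rad/s.
Angle swept by the target during transfer: ω₂·t = 1.747 rad = 100.1°.
The probe traverses 180° on the transfer ellipse, so the target must lead by 180° − 100.1° = 79.9°.

φ = 79.9°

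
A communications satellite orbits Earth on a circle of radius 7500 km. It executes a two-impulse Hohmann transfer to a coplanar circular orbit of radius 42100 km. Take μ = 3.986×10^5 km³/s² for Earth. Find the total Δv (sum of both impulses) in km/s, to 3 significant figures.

The Hohmann ellipse has a_t = (r₁ + r₂)/2 = 24800 km.
At r₁ the circular-orbit speed is v₁ = √(μ/r₁) = 7.290 km/s.
Transfer-orbit speed at r₁ (v² = μ(2/r − 1/a)): v_p = √[μ(2/r₁ − 1/a_t)] = 9.498 km/s.
First burn Δv₁ = |v_p − v₁| = 2.208 km/s.
Circular speed at r₂: v₂ = √(μ/r₂) = 3.077 km/s.
Transfer-orbit speed at r₂: v_a = √[μ(2/r₂ − 1/a_t)] = 1.692 km/s.
Second burn Δv₂ = |v₂ − v_a| = 1.385 km/s.
Δv = Δv₁ + Δv₂ = 2.208 + 1.385 = 3.593 km/s.

Δv = 3.59 km/s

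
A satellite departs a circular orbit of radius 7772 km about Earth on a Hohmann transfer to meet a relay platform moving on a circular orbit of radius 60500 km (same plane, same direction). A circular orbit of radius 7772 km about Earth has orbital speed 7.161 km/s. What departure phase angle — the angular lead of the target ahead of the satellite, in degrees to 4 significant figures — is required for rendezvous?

φ = 103.7°

From the circular-orbit relation v² = μ/r at r = 7772 km: μ = v²r = (7.161)² × 7772 = 3.98548×10^5 km³/s².
Semi-major axis of the transfer orbit: a_t = (7772 + 60500)/2 = 34136 km.
Transfer time t = π√(a_t³/μ) = 31385 s.
Target angular speed ω₂ = √(μ/r₂³) = 4.2424×10^-5 rad/s.
Angle swept by the target during transfer: ω₂·t = 1.3315 rad = 76.29°.
The satellite traverses 180° on the transfer ellipse, so the target must lead by 180° − 76.29° = 103.7°.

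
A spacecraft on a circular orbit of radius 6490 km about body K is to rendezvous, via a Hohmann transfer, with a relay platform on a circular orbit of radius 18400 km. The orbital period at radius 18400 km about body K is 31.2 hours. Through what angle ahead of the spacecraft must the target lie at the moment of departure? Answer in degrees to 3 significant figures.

From Kepler's third law T² = 4π²r³/μ at r = 18400 km, T = 31.2 hours = 31.2 × 3600 s = 1.1232×10^5 s: μ = 4π²r³/T² = 19493.9 km³/s².
The Hohmann ellipse has a_t = (r₁ + r₂)/2 = 12445 km.
Transfer time t = π√(a_t³/μ) = 31238.7 s.
The target's mean motion on its circular orbit is ω₂ = √(μ/r₂³) = 5.59400×10^-5 rad/s.
Angle swept by the target during transfer: ω₂·t = 1.747 rad = 100.1°.
Arrival is 180° from departure on the ellipse, so φ = 180° − 100.1° = 79.9°.

φ = 79.9°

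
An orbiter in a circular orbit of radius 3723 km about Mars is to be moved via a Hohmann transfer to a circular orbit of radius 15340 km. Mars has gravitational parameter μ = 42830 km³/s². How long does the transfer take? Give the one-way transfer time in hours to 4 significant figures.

Transfer-ellipse semi-major axis a_t = (r₁ + r₂)/2 = (3723 + 15340)/2 = 9531.5 km.
By Kepler's third law the transfer-orbit period is T = 2π√(a_t³/μ), so t = T/2 = 14126 s.
Converting: 14126 s ÷ 3600 s/hour = 3.924 hours.

t = 3.924 hours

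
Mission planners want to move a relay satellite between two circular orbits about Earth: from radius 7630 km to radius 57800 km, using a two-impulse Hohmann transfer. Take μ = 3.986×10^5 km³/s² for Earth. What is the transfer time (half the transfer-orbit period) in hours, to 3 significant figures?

t = 8.18 hours

Semi-major axis of the transfer orbit: a_t = (7630 + 57800)/2 = 32715 km.
By Kepler's third law the transfer-orbit period is T = 2π√(a_t³/μ), so t = T/2 = 29440 s.
Converting: 29440 s ÷ 3600 s/hour = 8.18 hours.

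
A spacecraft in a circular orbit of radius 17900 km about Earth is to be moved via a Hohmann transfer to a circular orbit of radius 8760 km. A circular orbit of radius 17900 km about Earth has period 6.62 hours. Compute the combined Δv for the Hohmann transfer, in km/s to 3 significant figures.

Δv = 1.96 km/s

From Kepler's third law T² = 4π²r³/μ at r = 17900 km, T = 6.62 hours = 6.62 × 3600 s = 23832 s: μ = 4π²r³/T² = 3.98656×10^5 km³/s².
Transfer-ellipse semi-major axis a_t = (r₁ + r₂)/2 = (17900 + 8760)/2 = 13330 km.
Circular speed at r₁: v₁ = √(μ/r₁) = √(3.98656×10^5/17900) = 4.719244 km/s.
On the transfer ellipse at r₁, vis-viva equation gives v_a = √[μ(2/r₁ − 1/a_t)] = 3.825687 km/s.
First burn Δv₁ = |v_a − v₁| = 0.8936 km/s.
Circular speed at r₂: v₂ = √(μ/r₂) = 6.746 km/s.
Transfer-orbit speed at r₂: v_p = √[μ(2/r₂ − 1/a_t)] = 7.817 km/s.
Second burn Δv₂ = |v₂ − v_p| = 1.071 km/s.
Total Δv = Δv₁ + Δv₂ = 1.965 km/s.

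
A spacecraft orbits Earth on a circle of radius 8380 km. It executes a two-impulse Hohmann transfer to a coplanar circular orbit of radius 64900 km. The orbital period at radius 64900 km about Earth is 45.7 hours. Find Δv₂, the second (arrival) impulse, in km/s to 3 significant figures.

From Kepler's third law T² = 4π²r³/μ at r = 64900 km, T = 45.7 hours = 45.7 × 3600 s = 1.6452×10^5 s: μ = 4π²r³/T² = 3.98709×10^5 km³/s².
The Hohmann ellipse has a_t = (r₁ + r₂)/2 = 36640 km.
Circular speed at r = 64900 km: v_c = √(μ/r) = 2.4786 km/s.
Transfer-orbit speed at the same r (vis-viva, a = a_t): v_t = √[μ(2/r − 1/a_t)] = 1.1854 km/s.
Δv₂ = |v_t − v_c| = |1.1854 − 2.4786| = 1.293 km/s.

Δv₂ = 1.29 km/s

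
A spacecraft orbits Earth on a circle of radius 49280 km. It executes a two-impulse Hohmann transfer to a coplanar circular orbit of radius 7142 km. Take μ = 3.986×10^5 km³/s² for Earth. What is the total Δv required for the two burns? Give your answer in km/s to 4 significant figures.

Δv = 3.816 km/s

Transfer-ellipse semi-major axis a_t = (r₁ + r₂)/2 = (49280 + 7142)/2 = 28211 km.
Circular speed at r₁: v₁ = √(μ/r₁) = √(3.986×10^5/49280) = 2.844 km/s.
On the transfer ellipse at r₁, v² = μ(2/r − 1/a) gives v_a = √[μ(2/r₁ − 1/a_t)] = 1.431 km/s.
First burn Δv₁ = |v_a − v₁| = 1.413 km/s.
Circular speed at r₂: v₂ = √(μ/r₂) = 7.471 km/s.
Transfer-orbit speed at r₂: v_p = √[μ(2/r₂ − 1/a_t)] = 9.874 km/s.
Second burn Δv₂ = |v₂ − v_p| = 2.403 km/s.
Δv = Δv₁ + Δv₂ = 1.413 + 2.403 = 3.816 km/s.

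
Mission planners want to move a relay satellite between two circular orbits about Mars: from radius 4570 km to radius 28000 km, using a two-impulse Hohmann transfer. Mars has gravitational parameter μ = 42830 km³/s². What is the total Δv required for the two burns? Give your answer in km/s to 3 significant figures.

Semi-major axis of the transfer orbit: a_t = (4570 + 28000)/2 = 16285 km.
Circular speed at r₁: v₁ = √(μ/r₁) = √(42830/4570) = 3.0614 km/s.
Transfer-orbit speed at r₁ (vis-viva equation): v_p = √[μ(2/r₁ − 1/a_t)] = 4.0142 km/s.
First burn Δv₁ = |v_p − v₁| = 0.9528 km/s.
Circular speed at r₂: v₂ = √(μ/r₂) = 1.2368 km/s.
Transfer-orbit speed at r₂: v_a = √[μ(2/r₂ − 1/a_t)] = 0.65518 km/s.
Second burn Δv₂ = |v₂ − v_a| = 0.5816 km/s.
Δv = Δv₁ + Δv₂ = 0.9528 + 0.5816 = 1.534 km/s.

Δv = 1.53 km/s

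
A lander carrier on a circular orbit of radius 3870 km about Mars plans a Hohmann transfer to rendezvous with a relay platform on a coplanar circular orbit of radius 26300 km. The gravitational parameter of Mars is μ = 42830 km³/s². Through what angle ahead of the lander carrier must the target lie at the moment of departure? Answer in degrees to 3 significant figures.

φ = 102°

The Hohmann ellipse has a_t = (r₁ + r₂)/2 = 15085 km.
Transfer time t = π√(a_t³/μ) = 28125 s.
Target angular speed ω₂ = √(μ/r₂³) = 4.8522×10^-5 rad/s.
Angle swept by the target during transfer: ω₂·t = 1.3647 rad = 78.19°.
The lander carrier traverses 180° on the transfer ellipse, so the target must lead by 180° − 78.19° = 102°.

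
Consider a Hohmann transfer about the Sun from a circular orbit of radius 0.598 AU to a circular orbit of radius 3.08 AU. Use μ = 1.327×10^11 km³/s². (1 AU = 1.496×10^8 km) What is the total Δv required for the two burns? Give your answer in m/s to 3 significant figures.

Δv = 18600 m/s

In km: r₁ = 0.598 × 1.496×10^8 = 8.94608×10^7 km; r₂ = 3.08 × 1.496×10^8 = 4.60768×10^8 km.
The Hohmann ellipse has a_t = (r₁ + r₂)/2 = 2.751144×10^8 km.
At r₁ the circular-orbit speed is v₁ = √(μ/r₁) = 38.51 km/s.
Transfer-orbit speed at r₁ (vis-viva): v_p = √[μ(2/r₁ − 1/a_t)] = 49.84 km/s.
First burn Δv₁ = |v_p − v₁| = 11.33 km/s.
Circular speed at r₂: v₂ = √(μ/r₂) = 16.97 km/s.
Transfer-orbit speed at r₂: v_a = √[μ(2/r₂ − 1/a_t)] = 9.677 km/s.
Second burn Δv₂ = |v₂ − v_a| = 7.293 km/s.
Total Δv = Δv₁ + Δv₂ = 18.62 km/s.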